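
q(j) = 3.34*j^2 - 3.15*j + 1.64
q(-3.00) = 41.15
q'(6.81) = 42.34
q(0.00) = 1.64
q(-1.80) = 18.13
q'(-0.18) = -4.35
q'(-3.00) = -23.19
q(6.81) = 135.08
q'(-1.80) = -15.17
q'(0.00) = -3.15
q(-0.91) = 7.27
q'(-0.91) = -9.23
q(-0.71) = 5.56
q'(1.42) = 6.34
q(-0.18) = 2.32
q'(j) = 6.68*j - 3.15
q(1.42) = 3.90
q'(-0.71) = -7.89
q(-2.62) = 32.82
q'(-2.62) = -20.65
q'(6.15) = 37.93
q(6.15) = 108.59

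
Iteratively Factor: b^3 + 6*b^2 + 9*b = (b + 3)*(b^2 + 3*b) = b*(b + 3)*(b + 3)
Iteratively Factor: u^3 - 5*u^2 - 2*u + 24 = (u + 2)*(u^2 - 7*u + 12) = (u - 3)*(u + 2)*(u - 4)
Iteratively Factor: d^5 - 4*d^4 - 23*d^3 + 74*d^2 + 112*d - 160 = (d - 5)*(d^4 + d^3 - 18*d^2 - 16*d + 32) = (d - 5)*(d - 4)*(d^3 + 5*d^2 + 2*d - 8) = (d - 5)*(d - 4)*(d + 4)*(d^2 + d - 2) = (d - 5)*(d - 4)*(d - 1)*(d + 4)*(d + 2)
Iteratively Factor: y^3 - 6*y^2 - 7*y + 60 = (y + 3)*(y^2 - 9*y + 20) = (y - 4)*(y + 3)*(y - 5)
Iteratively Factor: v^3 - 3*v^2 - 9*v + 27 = (v + 3)*(v^2 - 6*v + 9) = (v - 3)*(v + 3)*(v - 3)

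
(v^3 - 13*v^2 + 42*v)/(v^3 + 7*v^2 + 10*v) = (v^2 - 13*v + 42)/(v^2 + 7*v + 10)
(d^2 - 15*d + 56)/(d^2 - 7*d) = (d - 8)/d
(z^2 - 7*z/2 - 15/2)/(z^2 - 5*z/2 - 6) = (z - 5)/(z - 4)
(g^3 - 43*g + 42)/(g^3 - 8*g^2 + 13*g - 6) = (g + 7)/(g - 1)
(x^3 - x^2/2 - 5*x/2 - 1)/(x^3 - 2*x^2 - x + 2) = (x + 1/2)/(x - 1)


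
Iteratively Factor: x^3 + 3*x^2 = (x)*(x^2 + 3*x) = x^2*(x + 3)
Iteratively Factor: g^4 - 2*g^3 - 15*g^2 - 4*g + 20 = (g - 5)*(g^3 + 3*g^2 - 4) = (g - 5)*(g + 2)*(g^2 + g - 2) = (g - 5)*(g - 1)*(g + 2)*(g + 2)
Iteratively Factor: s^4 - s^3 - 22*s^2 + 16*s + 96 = (s - 3)*(s^3 + 2*s^2 - 16*s - 32) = (s - 3)*(s + 4)*(s^2 - 2*s - 8) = (s - 4)*(s - 3)*(s + 4)*(s + 2)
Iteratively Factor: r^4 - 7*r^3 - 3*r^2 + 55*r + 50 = (r + 2)*(r^3 - 9*r^2 + 15*r + 25) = (r + 1)*(r + 2)*(r^2 - 10*r + 25) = (r - 5)*(r + 1)*(r + 2)*(r - 5)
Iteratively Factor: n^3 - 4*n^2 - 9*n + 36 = (n + 3)*(n^2 - 7*n + 12) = (n - 3)*(n + 3)*(n - 4)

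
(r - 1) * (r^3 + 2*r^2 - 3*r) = r^4 + r^3 - 5*r^2 + 3*r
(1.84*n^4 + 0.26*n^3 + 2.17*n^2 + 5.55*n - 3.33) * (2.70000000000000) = 4.968*n^4 + 0.702*n^3 + 5.859*n^2 + 14.985*n - 8.991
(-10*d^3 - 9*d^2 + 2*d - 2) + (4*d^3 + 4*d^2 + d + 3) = -6*d^3 - 5*d^2 + 3*d + 1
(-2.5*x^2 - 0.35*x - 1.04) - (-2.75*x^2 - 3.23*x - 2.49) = 0.25*x^2 + 2.88*x + 1.45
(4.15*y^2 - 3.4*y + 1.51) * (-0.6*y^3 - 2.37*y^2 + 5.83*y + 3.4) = -2.49*y^5 - 7.7955*y^4 + 31.3465*y^3 - 9.2907*y^2 - 2.7567*y + 5.134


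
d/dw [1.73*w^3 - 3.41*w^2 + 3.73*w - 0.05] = 5.19*w^2 - 6.82*w + 3.73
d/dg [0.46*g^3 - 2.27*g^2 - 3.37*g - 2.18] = 1.38*g^2 - 4.54*g - 3.37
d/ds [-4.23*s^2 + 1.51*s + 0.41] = 1.51 - 8.46*s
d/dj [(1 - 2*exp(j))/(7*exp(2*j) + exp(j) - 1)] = ((2*exp(j) - 1)*(14*exp(j) + 1) - 14*exp(2*j) - 2*exp(j) + 2)*exp(j)/(7*exp(2*j) + exp(j) - 1)^2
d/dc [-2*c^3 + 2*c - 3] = 2 - 6*c^2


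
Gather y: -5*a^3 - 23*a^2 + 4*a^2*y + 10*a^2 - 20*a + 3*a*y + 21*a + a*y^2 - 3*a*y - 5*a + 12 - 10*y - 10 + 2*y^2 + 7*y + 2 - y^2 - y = -5*a^3 - 13*a^2 - 4*a + y^2*(a + 1) + y*(4*a^2 - 4) + 4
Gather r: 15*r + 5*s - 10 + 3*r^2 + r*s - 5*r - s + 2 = 3*r^2 + r*(s + 10) + 4*s - 8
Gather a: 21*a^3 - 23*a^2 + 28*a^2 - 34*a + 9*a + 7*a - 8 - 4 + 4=21*a^3 + 5*a^2 - 18*a - 8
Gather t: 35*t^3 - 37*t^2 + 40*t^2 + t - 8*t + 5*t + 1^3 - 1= 35*t^3 + 3*t^2 - 2*t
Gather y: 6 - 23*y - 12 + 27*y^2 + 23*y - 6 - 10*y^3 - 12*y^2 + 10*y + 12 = -10*y^3 + 15*y^2 + 10*y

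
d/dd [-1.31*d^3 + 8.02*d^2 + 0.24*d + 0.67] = -3.93*d^2 + 16.04*d + 0.24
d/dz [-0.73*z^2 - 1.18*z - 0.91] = -1.46*z - 1.18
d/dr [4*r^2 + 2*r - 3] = 8*r + 2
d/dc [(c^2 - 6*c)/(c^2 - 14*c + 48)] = -8/(c^2 - 16*c + 64)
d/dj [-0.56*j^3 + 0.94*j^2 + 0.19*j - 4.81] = -1.68*j^2 + 1.88*j + 0.19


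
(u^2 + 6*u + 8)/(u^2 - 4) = (u + 4)/(u - 2)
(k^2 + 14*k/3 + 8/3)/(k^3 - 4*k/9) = 3*(k + 4)/(k*(3*k - 2))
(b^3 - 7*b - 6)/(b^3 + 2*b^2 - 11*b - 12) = (b + 2)/(b + 4)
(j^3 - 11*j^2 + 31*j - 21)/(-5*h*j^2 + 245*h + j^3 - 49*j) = (-j^2 + 4*j - 3)/(5*h*j + 35*h - j^2 - 7*j)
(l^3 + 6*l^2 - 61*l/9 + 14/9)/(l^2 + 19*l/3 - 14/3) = l - 1/3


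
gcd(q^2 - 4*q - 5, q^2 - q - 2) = q + 1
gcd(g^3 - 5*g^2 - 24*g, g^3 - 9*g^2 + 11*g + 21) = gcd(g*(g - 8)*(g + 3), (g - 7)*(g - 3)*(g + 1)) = 1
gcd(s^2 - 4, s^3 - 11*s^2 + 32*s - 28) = s - 2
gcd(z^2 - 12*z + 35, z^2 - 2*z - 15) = z - 5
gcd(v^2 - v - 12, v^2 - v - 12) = v^2 - v - 12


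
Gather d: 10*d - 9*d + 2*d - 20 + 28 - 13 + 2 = 3*d - 3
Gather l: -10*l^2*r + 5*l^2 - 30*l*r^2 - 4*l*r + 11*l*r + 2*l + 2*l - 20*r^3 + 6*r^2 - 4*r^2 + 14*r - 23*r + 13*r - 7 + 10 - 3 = l^2*(5 - 10*r) + l*(-30*r^2 + 7*r + 4) - 20*r^3 + 2*r^2 + 4*r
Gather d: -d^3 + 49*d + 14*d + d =-d^3 + 64*d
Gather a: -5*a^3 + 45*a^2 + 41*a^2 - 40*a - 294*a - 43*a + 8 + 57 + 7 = -5*a^3 + 86*a^2 - 377*a + 72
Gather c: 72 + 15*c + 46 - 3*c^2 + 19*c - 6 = -3*c^2 + 34*c + 112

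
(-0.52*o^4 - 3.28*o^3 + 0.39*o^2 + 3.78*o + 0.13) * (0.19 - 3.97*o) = 2.0644*o^5 + 12.9228*o^4 - 2.1715*o^3 - 14.9325*o^2 + 0.2021*o + 0.0247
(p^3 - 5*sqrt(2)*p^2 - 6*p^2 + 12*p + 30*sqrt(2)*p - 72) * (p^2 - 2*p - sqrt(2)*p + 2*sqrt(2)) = p^5 - 6*sqrt(2)*p^4 - 8*p^4 + 34*p^3 + 48*sqrt(2)*p^3 - 176*p^2 - 84*sqrt(2)*p^2 + 96*sqrt(2)*p + 264*p - 144*sqrt(2)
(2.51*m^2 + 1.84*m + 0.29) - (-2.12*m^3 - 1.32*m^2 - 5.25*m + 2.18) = 2.12*m^3 + 3.83*m^2 + 7.09*m - 1.89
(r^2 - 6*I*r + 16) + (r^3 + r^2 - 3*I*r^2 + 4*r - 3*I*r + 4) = r^3 + 2*r^2 - 3*I*r^2 + 4*r - 9*I*r + 20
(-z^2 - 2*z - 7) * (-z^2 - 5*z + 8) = z^4 + 7*z^3 + 9*z^2 + 19*z - 56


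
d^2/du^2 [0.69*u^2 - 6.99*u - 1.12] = 1.38000000000000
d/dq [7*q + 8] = 7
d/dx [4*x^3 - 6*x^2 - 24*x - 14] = 12*x^2 - 12*x - 24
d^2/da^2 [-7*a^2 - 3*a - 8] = -14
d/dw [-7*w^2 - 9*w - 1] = -14*w - 9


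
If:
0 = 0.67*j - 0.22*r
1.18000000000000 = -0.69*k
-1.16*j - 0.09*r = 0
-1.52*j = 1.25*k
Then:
No Solution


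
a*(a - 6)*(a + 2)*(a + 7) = a^4 + 3*a^3 - 40*a^2 - 84*a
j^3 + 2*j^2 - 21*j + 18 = (j - 3)*(j - 1)*(j + 6)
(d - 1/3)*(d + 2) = d^2 + 5*d/3 - 2/3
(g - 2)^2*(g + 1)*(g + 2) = g^4 - g^3 - 6*g^2 + 4*g + 8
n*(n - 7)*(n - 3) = n^3 - 10*n^2 + 21*n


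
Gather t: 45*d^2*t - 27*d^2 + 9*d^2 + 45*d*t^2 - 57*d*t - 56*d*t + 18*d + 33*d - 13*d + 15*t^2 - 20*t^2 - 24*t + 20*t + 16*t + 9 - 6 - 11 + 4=-18*d^2 + 38*d + t^2*(45*d - 5) + t*(45*d^2 - 113*d + 12) - 4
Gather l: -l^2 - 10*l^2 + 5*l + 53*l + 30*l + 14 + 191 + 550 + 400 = -11*l^2 + 88*l + 1155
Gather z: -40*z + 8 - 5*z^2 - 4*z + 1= -5*z^2 - 44*z + 9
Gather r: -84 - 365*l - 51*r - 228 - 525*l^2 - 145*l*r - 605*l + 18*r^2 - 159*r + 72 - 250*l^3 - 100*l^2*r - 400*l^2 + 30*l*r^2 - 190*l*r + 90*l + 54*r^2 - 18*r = -250*l^3 - 925*l^2 - 880*l + r^2*(30*l + 72) + r*(-100*l^2 - 335*l - 228) - 240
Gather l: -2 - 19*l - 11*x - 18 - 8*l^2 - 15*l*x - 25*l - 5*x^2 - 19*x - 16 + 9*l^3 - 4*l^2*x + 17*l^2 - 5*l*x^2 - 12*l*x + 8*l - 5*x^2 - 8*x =9*l^3 + l^2*(9 - 4*x) + l*(-5*x^2 - 27*x - 36) - 10*x^2 - 38*x - 36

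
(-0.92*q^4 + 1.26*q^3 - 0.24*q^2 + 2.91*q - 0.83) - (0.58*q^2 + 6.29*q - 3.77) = -0.92*q^4 + 1.26*q^3 - 0.82*q^2 - 3.38*q + 2.94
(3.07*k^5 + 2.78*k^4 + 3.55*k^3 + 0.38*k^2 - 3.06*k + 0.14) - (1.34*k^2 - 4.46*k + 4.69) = 3.07*k^5 + 2.78*k^4 + 3.55*k^3 - 0.96*k^2 + 1.4*k - 4.55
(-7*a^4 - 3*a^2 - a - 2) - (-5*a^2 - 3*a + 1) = -7*a^4 + 2*a^2 + 2*a - 3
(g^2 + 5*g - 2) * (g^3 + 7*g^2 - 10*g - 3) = g^5 + 12*g^4 + 23*g^3 - 67*g^2 + 5*g + 6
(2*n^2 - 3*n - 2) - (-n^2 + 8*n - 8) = 3*n^2 - 11*n + 6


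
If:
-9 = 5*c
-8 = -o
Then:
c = -9/5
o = 8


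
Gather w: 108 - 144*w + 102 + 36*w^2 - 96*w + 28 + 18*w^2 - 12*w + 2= 54*w^2 - 252*w + 240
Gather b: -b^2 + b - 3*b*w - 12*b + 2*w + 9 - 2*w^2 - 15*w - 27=-b^2 + b*(-3*w - 11) - 2*w^2 - 13*w - 18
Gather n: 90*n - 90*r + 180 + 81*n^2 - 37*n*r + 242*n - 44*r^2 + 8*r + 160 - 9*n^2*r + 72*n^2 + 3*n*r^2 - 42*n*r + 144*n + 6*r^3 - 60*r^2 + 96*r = n^2*(153 - 9*r) + n*(3*r^2 - 79*r + 476) + 6*r^3 - 104*r^2 + 14*r + 340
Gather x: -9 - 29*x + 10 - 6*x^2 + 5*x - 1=-6*x^2 - 24*x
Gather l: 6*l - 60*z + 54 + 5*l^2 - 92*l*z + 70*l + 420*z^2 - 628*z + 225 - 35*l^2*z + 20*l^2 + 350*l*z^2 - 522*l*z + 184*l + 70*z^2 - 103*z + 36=l^2*(25 - 35*z) + l*(350*z^2 - 614*z + 260) + 490*z^2 - 791*z + 315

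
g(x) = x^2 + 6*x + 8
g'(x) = 2*x + 6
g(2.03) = 24.30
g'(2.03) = 10.06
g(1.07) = 15.56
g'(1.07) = 8.14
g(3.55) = 41.90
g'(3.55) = 13.10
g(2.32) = 27.30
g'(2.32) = 10.64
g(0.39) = 10.49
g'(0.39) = 6.78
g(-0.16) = 7.07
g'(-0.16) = 5.68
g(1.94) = 23.40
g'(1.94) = 9.88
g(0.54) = 11.53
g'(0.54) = 7.08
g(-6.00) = 8.00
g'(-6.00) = -6.00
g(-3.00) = -1.00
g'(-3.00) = 0.00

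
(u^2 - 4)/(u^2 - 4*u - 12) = (u - 2)/(u - 6)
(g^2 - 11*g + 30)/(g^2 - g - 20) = (g - 6)/(g + 4)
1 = 1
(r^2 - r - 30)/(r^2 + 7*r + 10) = (r - 6)/(r + 2)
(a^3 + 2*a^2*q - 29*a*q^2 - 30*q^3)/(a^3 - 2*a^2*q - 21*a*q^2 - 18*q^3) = (-a^2 - a*q + 30*q^2)/(-a^2 + 3*a*q + 18*q^2)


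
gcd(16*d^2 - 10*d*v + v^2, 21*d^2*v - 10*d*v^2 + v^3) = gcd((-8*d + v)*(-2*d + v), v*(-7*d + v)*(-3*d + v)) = 1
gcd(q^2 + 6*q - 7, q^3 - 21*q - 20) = 1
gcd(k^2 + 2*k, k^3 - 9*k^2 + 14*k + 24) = 1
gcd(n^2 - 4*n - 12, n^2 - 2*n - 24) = n - 6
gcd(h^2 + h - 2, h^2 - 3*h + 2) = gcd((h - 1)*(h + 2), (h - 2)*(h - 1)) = h - 1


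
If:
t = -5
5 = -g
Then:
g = -5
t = -5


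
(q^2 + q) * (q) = q^3 + q^2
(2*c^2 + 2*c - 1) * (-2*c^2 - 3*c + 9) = -4*c^4 - 10*c^3 + 14*c^2 + 21*c - 9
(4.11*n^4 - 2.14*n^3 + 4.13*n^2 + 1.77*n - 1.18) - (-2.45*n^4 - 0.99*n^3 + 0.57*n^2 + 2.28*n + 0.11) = 6.56*n^4 - 1.15*n^3 + 3.56*n^2 - 0.51*n - 1.29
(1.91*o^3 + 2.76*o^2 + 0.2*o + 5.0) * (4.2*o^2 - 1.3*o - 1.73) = 8.022*o^5 + 9.109*o^4 - 6.0523*o^3 + 15.9652*o^2 - 6.846*o - 8.65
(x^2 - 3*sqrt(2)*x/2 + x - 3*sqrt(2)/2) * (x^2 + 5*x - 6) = x^4 - 3*sqrt(2)*x^3/2 + 6*x^3 - 9*sqrt(2)*x^2 - x^2 - 6*x + 3*sqrt(2)*x/2 + 9*sqrt(2)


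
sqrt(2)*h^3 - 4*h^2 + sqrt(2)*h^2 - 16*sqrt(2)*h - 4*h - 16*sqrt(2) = (h - 4*sqrt(2))*(h + 2*sqrt(2))*(sqrt(2)*h + sqrt(2))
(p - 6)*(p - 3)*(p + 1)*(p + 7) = p^4 - p^3 - 47*p^2 + 81*p + 126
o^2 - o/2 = o*(o - 1/2)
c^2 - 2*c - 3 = (c - 3)*(c + 1)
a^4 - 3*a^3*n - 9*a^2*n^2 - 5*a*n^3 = a*(a - 5*n)*(a + n)^2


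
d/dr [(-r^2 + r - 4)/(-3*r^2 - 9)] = (r^2 - 2*r - 3)/(3*(r^4 + 6*r^2 + 9))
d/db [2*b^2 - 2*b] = 4*b - 2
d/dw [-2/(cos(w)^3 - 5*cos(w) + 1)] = 2*(5 - 3*cos(w)^2)*sin(w)/(cos(w)^3 - 5*cos(w) + 1)^2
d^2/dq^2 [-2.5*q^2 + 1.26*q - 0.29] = -5.00000000000000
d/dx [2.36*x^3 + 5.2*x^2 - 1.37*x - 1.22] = 7.08*x^2 + 10.4*x - 1.37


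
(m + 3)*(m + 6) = m^2 + 9*m + 18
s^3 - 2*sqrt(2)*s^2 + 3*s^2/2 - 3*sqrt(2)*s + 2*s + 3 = (s + 3/2)*(s - sqrt(2))^2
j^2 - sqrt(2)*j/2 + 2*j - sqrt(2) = (j + 2)*(j - sqrt(2)/2)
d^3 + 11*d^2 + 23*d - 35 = (d - 1)*(d + 5)*(d + 7)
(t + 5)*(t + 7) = t^2 + 12*t + 35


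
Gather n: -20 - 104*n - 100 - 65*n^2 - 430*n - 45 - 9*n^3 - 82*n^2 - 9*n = -9*n^3 - 147*n^2 - 543*n - 165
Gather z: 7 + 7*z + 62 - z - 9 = 6*z + 60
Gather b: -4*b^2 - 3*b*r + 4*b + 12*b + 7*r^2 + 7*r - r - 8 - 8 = -4*b^2 + b*(16 - 3*r) + 7*r^2 + 6*r - 16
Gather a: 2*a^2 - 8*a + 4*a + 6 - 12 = 2*a^2 - 4*a - 6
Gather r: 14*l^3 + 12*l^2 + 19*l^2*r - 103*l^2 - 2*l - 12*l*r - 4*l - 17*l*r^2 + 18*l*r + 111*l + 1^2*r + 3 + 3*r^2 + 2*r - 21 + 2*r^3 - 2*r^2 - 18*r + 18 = 14*l^3 - 91*l^2 + 105*l + 2*r^3 + r^2*(1 - 17*l) + r*(19*l^2 + 6*l - 15)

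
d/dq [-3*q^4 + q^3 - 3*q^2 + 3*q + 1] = -12*q^3 + 3*q^2 - 6*q + 3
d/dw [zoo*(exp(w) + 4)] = zoo*exp(w)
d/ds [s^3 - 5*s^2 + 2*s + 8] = 3*s^2 - 10*s + 2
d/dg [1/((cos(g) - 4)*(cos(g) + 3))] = (-sin(g) + sin(2*g))/((cos(g) - 4)^2*(cos(g) + 3)^2)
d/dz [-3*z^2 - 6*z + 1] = -6*z - 6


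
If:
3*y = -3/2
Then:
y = -1/2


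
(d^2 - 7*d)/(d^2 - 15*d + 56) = d/(d - 8)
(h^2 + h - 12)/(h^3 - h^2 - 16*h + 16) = (h - 3)/(h^2 - 5*h + 4)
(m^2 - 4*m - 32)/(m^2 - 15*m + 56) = (m + 4)/(m - 7)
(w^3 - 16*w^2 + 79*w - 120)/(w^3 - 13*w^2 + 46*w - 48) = (w - 5)/(w - 2)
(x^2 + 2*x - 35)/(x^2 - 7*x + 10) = (x + 7)/(x - 2)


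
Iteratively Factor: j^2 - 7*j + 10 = (j - 5)*(j - 2)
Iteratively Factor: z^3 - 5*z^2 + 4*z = (z - 1)*(z^2 - 4*z) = z*(z - 1)*(z - 4)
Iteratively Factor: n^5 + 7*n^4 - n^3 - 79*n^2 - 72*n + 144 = (n - 3)*(n^4 + 10*n^3 + 29*n^2 + 8*n - 48) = (n - 3)*(n + 4)*(n^3 + 6*n^2 + 5*n - 12) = (n - 3)*(n + 3)*(n + 4)*(n^2 + 3*n - 4) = (n - 3)*(n + 3)*(n + 4)^2*(n - 1)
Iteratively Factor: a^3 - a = (a - 1)*(a^2 + a) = (a - 1)*(a + 1)*(a)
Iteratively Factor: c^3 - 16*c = (c - 4)*(c^2 + 4*c) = (c - 4)*(c + 4)*(c)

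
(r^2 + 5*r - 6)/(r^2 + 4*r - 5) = (r + 6)/(r + 5)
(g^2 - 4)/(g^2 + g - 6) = (g + 2)/(g + 3)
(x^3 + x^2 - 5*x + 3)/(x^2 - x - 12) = (x^2 - 2*x + 1)/(x - 4)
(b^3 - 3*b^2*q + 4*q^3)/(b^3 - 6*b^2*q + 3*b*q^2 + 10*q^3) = (-b + 2*q)/(-b + 5*q)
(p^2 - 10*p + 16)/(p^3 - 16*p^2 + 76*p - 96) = 1/(p - 6)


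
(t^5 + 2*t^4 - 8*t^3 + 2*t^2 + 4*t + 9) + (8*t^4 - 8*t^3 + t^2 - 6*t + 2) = t^5 + 10*t^4 - 16*t^3 + 3*t^2 - 2*t + 11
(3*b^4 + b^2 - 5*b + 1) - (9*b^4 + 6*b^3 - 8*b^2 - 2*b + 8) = -6*b^4 - 6*b^3 + 9*b^2 - 3*b - 7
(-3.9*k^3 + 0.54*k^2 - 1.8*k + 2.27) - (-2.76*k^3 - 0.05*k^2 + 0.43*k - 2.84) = -1.14*k^3 + 0.59*k^2 - 2.23*k + 5.11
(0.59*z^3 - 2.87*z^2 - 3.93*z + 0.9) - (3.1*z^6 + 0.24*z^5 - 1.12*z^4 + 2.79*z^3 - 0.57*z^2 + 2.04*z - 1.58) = -3.1*z^6 - 0.24*z^5 + 1.12*z^4 - 2.2*z^3 - 2.3*z^2 - 5.97*z + 2.48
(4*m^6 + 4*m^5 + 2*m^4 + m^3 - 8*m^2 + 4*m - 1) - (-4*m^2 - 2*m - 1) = 4*m^6 + 4*m^5 + 2*m^4 + m^3 - 4*m^2 + 6*m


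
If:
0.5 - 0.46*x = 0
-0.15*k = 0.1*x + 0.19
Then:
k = -1.99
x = 1.09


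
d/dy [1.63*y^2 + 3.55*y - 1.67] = 3.26*y + 3.55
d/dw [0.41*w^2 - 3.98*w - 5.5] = 0.82*w - 3.98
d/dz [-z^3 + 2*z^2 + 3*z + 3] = -3*z^2 + 4*z + 3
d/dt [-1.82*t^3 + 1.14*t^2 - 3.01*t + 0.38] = -5.46*t^2 + 2.28*t - 3.01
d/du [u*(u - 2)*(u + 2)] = 3*u^2 - 4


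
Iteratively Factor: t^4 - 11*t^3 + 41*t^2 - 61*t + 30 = (t - 3)*(t^3 - 8*t^2 + 17*t - 10) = (t - 3)*(t - 2)*(t^2 - 6*t + 5) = (t - 3)*(t - 2)*(t - 1)*(t - 5)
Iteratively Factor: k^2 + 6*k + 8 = (k + 2)*(k + 4)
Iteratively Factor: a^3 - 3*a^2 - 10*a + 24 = (a + 3)*(a^2 - 6*a + 8) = (a - 4)*(a + 3)*(a - 2)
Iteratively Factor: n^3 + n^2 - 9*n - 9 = (n - 3)*(n^2 + 4*n + 3) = (n - 3)*(n + 1)*(n + 3)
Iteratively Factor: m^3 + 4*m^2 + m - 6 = (m - 1)*(m^2 + 5*m + 6) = (m - 1)*(m + 3)*(m + 2)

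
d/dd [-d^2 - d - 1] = -2*d - 1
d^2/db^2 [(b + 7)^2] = 2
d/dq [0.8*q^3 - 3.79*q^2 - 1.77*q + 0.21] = 2.4*q^2 - 7.58*q - 1.77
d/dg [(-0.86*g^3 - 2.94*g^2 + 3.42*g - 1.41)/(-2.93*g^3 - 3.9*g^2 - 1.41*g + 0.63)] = (-5.2602*g^4 + 22.4664*g^3 + 3.4641*g^2 - 14.7024*g + 0.1665)/(8.5849*g^6 + 22.854*g^5 + 23.4726*g^4 + 7.3062*g^3 - 2.9259*g^2 - 1.7766*g + 0.3969)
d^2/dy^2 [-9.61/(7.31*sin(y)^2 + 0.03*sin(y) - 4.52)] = (2054.083684*sin(y)^4 + 6.322419*sin(y)^3 - 1811.013149*sin(y)^2 - 11.341722*sin(y) - 635.069162)/(7.31*sin(y)^2 + 0.03*sin(y) - 4.52)^3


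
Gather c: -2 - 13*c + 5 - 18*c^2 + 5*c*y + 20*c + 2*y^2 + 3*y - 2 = -18*c^2 + c*(5*y + 7) + 2*y^2 + 3*y + 1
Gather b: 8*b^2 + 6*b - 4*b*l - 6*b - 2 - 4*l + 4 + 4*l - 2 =8*b^2 - 4*b*l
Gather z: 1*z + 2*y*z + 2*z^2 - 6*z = 2*z^2 + z*(2*y - 5)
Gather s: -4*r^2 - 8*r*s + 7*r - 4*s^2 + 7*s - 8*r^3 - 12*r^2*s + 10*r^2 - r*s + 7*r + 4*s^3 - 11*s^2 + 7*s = -8*r^3 + 6*r^2 + 14*r + 4*s^3 - 15*s^2 + s*(-12*r^2 - 9*r + 14)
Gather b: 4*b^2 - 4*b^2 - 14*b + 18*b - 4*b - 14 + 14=0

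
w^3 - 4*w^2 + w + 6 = (w - 3)*(w - 2)*(w + 1)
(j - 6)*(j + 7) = j^2 + j - 42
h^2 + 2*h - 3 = (h - 1)*(h + 3)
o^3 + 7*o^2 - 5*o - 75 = (o - 3)*(o + 5)^2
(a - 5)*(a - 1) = a^2 - 6*a + 5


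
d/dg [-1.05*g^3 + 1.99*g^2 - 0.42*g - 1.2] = -3.15*g^2 + 3.98*g - 0.42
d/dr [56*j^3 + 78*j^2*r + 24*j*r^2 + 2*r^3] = 78*j^2 + 48*j*r + 6*r^2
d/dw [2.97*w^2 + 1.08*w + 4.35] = 5.94*w + 1.08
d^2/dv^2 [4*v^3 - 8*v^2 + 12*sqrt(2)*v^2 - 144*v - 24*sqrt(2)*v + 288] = 24*v - 16 + 24*sqrt(2)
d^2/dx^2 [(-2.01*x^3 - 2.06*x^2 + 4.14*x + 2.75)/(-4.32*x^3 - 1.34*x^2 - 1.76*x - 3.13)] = (53.618112*x^6 - 555.268608*x^5 - 1179.769536*x^4 - 610.708156*x^3 + 531.268704*x^2 + 406.527342*x + 92.007392)/(80.621568*x^9 + 75.022848*x^8 + 121.808448*x^7 + 238.775768*x^6 + 158.339328*x^5 + 172.101132*x^4 + 176.710352*x^3 + 68.470002*x^2 + 51.727632*x + 30.664297)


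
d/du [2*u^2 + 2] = 4*u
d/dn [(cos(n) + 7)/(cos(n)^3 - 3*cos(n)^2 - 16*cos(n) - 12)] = (-81*cos(n)/2 + 9*cos(2*n) + cos(3*n)/2 - 91)*sin(n)/((cos(n) - 6)^2*(cos(n) + 1)^2*(cos(n) + 2)^2)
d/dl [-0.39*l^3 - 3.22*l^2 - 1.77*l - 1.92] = -1.17*l^2 - 6.44*l - 1.77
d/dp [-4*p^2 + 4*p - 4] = 4 - 8*p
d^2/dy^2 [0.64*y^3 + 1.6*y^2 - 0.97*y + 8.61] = 3.84*y + 3.2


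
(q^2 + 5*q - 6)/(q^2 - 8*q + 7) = (q + 6)/(q - 7)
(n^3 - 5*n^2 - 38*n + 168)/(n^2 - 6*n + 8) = (n^2 - n - 42)/(n - 2)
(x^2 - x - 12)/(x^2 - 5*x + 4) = (x + 3)/(x - 1)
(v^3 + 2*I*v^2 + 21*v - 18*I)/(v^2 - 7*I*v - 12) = (v^2 + 5*I*v + 6)/(v - 4*I)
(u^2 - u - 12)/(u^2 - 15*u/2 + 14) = 2*(u + 3)/(2*u - 7)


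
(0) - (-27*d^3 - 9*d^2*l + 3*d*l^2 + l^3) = 27*d^3 + 9*d^2*l - 3*d*l^2 - l^3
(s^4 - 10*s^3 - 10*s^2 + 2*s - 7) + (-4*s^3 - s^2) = s^4 - 14*s^3 - 11*s^2 + 2*s - 7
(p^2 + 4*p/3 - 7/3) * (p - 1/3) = p^3 + p^2 - 25*p/9 + 7/9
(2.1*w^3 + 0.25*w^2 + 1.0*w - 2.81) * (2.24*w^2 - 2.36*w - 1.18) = 4.704*w^5 - 4.396*w^4 - 0.828*w^3 - 8.9494*w^2 + 5.4516*w + 3.3158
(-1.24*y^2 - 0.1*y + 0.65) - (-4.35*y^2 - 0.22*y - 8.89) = 3.11*y^2 + 0.12*y + 9.54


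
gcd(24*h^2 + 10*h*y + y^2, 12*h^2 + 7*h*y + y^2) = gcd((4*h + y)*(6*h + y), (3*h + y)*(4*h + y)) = 4*h + y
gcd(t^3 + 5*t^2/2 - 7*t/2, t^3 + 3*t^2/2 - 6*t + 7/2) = t^2 + 5*t/2 - 7/2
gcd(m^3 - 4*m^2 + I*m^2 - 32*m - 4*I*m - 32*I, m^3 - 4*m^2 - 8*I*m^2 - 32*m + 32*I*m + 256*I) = m^2 - 4*m - 32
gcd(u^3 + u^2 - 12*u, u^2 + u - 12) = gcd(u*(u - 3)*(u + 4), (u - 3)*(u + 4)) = u^2 + u - 12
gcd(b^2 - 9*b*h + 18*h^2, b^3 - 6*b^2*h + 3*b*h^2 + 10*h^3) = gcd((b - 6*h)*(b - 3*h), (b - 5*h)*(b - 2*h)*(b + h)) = 1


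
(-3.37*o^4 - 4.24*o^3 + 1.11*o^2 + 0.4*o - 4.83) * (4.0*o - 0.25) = -13.48*o^5 - 16.1175*o^4 + 5.5*o^3 + 1.3225*o^2 - 19.42*o + 1.2075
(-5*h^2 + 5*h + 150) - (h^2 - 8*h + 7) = -6*h^2 + 13*h + 143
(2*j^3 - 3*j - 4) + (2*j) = 2*j^3 - j - 4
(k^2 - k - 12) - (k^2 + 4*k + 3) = -5*k - 15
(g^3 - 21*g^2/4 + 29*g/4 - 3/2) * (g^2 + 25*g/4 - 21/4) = g^5 + g^4 - 493*g^3/16 + 571*g^2/8 - 759*g/16 + 63/8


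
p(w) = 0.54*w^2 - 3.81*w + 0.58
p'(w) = 1.08*w - 3.81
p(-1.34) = 6.66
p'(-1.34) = -5.26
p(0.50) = -1.19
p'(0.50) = -3.27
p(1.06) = -2.85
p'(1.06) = -2.67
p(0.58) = -1.45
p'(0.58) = -3.18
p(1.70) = -4.34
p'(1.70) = -1.97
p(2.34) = -5.38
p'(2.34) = -1.28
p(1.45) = -3.81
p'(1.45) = -2.24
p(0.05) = 0.39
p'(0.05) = -3.76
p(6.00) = -2.84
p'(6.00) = 2.67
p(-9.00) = 78.61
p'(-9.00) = -13.53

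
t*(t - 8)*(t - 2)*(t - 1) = t^4 - 11*t^3 + 26*t^2 - 16*t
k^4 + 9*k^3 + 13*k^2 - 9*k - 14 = (k - 1)*(k + 1)*(k + 2)*(k + 7)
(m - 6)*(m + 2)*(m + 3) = m^3 - m^2 - 24*m - 36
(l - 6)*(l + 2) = l^2 - 4*l - 12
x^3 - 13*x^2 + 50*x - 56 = (x - 7)*(x - 4)*(x - 2)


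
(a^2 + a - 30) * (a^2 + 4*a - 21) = a^4 + 5*a^3 - 47*a^2 - 141*a + 630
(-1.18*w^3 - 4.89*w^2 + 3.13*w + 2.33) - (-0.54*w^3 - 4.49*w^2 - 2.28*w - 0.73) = -0.64*w^3 - 0.399999999999999*w^2 + 5.41*w + 3.06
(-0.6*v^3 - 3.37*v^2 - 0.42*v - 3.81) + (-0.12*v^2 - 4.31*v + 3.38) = -0.6*v^3 - 3.49*v^2 - 4.73*v - 0.43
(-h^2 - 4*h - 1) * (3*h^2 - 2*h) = -3*h^4 - 10*h^3 + 5*h^2 + 2*h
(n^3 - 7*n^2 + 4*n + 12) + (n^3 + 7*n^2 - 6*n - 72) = 2*n^3 - 2*n - 60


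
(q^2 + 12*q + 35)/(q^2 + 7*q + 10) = (q + 7)/(q + 2)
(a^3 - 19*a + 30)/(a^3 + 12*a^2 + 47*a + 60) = (a^2 - 5*a + 6)/(a^2 + 7*a + 12)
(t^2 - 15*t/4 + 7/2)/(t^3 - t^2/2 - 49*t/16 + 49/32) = 8*(t - 2)/(8*t^2 + 10*t - 7)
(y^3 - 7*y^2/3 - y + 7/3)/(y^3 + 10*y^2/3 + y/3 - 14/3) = (3*y^2 - 4*y - 7)/(3*y^2 + 13*y + 14)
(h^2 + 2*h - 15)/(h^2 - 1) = (h^2 + 2*h - 15)/(h^2 - 1)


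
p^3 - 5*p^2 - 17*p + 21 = (p - 7)*(p - 1)*(p + 3)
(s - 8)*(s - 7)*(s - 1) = s^3 - 16*s^2 + 71*s - 56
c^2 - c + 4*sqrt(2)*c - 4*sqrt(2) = (c - 1)*(c + 4*sqrt(2))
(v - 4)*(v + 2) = v^2 - 2*v - 8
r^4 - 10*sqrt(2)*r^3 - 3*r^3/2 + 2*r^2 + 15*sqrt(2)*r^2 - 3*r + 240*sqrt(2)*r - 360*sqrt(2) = (r - 3/2)*(r - 8*sqrt(2))*(r - 5*sqrt(2))*(r + 3*sqrt(2))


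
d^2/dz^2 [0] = 0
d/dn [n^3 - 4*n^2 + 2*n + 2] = 3*n^2 - 8*n + 2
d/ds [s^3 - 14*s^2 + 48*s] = 3*s^2 - 28*s + 48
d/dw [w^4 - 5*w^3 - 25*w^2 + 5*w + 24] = 4*w^3 - 15*w^2 - 50*w + 5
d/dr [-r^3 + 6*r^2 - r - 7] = -3*r^2 + 12*r - 1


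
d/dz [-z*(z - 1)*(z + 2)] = -3*z^2 - 2*z + 2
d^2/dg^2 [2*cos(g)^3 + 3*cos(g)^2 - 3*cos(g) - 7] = 3*cos(g)/2 - 6*cos(2*g) - 9*cos(3*g)/2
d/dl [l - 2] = 1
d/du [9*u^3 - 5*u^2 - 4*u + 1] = 27*u^2 - 10*u - 4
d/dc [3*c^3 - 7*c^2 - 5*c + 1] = 9*c^2 - 14*c - 5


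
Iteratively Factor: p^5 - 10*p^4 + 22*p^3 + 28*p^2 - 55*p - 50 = (p + 1)*(p^4 - 11*p^3 + 33*p^2 - 5*p - 50) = (p - 5)*(p + 1)*(p^3 - 6*p^2 + 3*p + 10) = (p - 5)*(p + 1)^2*(p^2 - 7*p + 10) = (p - 5)^2*(p + 1)^2*(p - 2)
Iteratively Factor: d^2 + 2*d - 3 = (d + 3)*(d - 1)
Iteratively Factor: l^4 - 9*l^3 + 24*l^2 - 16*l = (l - 1)*(l^3 - 8*l^2 + 16*l) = (l - 4)*(l - 1)*(l^2 - 4*l) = (l - 4)^2*(l - 1)*(l)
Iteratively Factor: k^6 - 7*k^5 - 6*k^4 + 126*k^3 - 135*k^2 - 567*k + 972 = (k + 3)*(k^5 - 10*k^4 + 24*k^3 + 54*k^2 - 297*k + 324) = (k + 3)^2*(k^4 - 13*k^3 + 63*k^2 - 135*k + 108) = (k - 3)*(k + 3)^2*(k^3 - 10*k^2 + 33*k - 36) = (k - 3)^2*(k + 3)^2*(k^2 - 7*k + 12) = (k - 3)^3*(k + 3)^2*(k - 4)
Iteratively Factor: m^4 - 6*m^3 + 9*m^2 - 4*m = (m - 4)*(m^3 - 2*m^2 + m) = m*(m - 4)*(m^2 - 2*m + 1) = m*(m - 4)*(m - 1)*(m - 1)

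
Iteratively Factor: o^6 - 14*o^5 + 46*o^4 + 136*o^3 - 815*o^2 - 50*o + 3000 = (o - 5)*(o^5 - 9*o^4 + o^3 + 141*o^2 - 110*o - 600) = (o - 5)^2*(o^4 - 4*o^3 - 19*o^2 + 46*o + 120) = (o - 5)^2*(o + 3)*(o^3 - 7*o^2 + 2*o + 40) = (o - 5)^2*(o - 4)*(o + 3)*(o^2 - 3*o - 10) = (o - 5)^2*(o - 4)*(o + 2)*(o + 3)*(o - 5)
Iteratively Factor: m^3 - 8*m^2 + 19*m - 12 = (m - 3)*(m^2 - 5*m + 4) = (m - 4)*(m - 3)*(m - 1)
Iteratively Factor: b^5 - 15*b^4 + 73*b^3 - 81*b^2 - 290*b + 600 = (b - 4)*(b^4 - 11*b^3 + 29*b^2 + 35*b - 150) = (b - 4)*(b + 2)*(b^3 - 13*b^2 + 55*b - 75) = (b - 5)*(b - 4)*(b + 2)*(b^2 - 8*b + 15) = (b - 5)*(b - 4)*(b - 3)*(b + 2)*(b - 5)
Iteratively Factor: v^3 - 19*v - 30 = (v - 5)*(v^2 + 5*v + 6) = (v - 5)*(v + 3)*(v + 2)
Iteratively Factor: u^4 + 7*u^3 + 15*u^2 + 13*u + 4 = (u + 4)*(u^3 + 3*u^2 + 3*u + 1) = (u + 1)*(u + 4)*(u^2 + 2*u + 1) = (u + 1)^2*(u + 4)*(u + 1)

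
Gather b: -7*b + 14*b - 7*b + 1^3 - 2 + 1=0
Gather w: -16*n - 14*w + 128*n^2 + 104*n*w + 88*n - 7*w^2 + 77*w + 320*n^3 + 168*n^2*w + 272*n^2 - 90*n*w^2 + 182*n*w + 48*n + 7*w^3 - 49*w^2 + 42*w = 320*n^3 + 400*n^2 + 120*n + 7*w^3 + w^2*(-90*n - 56) + w*(168*n^2 + 286*n + 105)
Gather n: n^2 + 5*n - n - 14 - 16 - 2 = n^2 + 4*n - 32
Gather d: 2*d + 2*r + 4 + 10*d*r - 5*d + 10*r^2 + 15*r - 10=d*(10*r - 3) + 10*r^2 + 17*r - 6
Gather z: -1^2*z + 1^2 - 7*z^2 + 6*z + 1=-7*z^2 + 5*z + 2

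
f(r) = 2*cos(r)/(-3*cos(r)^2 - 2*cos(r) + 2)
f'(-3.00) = 1.29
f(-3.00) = -1.90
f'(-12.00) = -1.33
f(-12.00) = -0.93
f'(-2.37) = 1.38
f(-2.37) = -0.76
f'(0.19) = -0.23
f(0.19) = -0.69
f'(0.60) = -1.59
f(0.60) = -0.97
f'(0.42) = -0.68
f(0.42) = -0.78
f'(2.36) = -1.36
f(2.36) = -0.74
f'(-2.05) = 0.90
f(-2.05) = -0.40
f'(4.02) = 1.18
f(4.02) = -0.62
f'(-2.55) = 1.79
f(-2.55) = -1.04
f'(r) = 2*(-6*sin(r)*cos(r) - 2*sin(r))*cos(r)/(-3*cos(r)^2 - 2*cos(r) + 2)^2 - 2*sin(r)/(-3*cos(r)^2 - 2*cos(r) + 2) = 2*(3*sin(r)^2 - 5)*sin(r)/(-3*sin(r)^2 + 2*cos(r) + 1)^2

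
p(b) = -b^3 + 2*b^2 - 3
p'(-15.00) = -735.00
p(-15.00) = 3822.00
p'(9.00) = -207.00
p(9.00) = -570.00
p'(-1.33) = -10.63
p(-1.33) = 2.89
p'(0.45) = 1.19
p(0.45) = -2.69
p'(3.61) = -24.66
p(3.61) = -23.98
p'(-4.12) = -67.40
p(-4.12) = 100.88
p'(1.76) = -2.25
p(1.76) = -2.26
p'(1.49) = -0.70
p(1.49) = -1.87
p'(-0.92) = -6.22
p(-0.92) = -0.53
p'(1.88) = -3.08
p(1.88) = -2.58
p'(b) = -3*b^2 + 4*b = b*(4 - 3*b)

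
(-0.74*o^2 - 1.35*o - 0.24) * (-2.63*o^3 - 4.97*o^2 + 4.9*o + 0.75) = 1.9462*o^5 + 7.2283*o^4 + 3.7147*o^3 - 5.9772*o^2 - 2.1885*o - 0.18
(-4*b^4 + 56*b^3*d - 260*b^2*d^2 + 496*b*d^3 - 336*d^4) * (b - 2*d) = -4*b^5 + 64*b^4*d - 372*b^3*d^2 + 1016*b^2*d^3 - 1328*b*d^4 + 672*d^5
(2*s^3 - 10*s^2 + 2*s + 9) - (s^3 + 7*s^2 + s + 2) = s^3 - 17*s^2 + s + 7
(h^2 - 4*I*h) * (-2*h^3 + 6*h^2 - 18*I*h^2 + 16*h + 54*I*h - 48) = -2*h^5 + 6*h^4 - 10*I*h^4 - 56*h^3 + 30*I*h^3 + 168*h^2 - 64*I*h^2 + 192*I*h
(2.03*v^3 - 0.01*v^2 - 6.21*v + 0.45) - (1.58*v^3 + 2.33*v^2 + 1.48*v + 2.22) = 0.45*v^3 - 2.34*v^2 - 7.69*v - 1.77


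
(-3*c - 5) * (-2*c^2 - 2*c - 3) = 6*c^3 + 16*c^2 + 19*c + 15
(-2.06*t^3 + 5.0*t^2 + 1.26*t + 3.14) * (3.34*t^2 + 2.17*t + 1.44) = -6.8804*t^5 + 12.2298*t^4 + 12.092*t^3 + 20.4218*t^2 + 8.6282*t + 4.5216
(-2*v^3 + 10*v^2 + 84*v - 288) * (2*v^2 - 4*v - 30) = -4*v^5 + 28*v^4 + 188*v^3 - 1212*v^2 - 1368*v + 8640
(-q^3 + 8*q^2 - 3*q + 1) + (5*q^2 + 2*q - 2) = -q^3 + 13*q^2 - q - 1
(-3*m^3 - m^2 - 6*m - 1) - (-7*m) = -3*m^3 - m^2 + m - 1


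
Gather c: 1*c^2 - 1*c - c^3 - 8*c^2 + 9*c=-c^3 - 7*c^2 + 8*c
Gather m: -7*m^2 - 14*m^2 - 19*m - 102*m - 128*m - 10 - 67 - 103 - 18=-21*m^2 - 249*m - 198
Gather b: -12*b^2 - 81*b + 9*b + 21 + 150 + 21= -12*b^2 - 72*b + 192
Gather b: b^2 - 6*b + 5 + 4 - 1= b^2 - 6*b + 8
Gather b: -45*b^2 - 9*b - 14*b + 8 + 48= -45*b^2 - 23*b + 56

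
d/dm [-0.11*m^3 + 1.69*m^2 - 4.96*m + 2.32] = -0.33*m^2 + 3.38*m - 4.96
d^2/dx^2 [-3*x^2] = -6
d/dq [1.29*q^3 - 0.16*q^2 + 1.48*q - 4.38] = 3.87*q^2 - 0.32*q + 1.48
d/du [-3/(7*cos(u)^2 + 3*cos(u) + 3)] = -3*(14*cos(u) + 3)*sin(u)/(7*cos(u)^2 + 3*cos(u) + 3)^2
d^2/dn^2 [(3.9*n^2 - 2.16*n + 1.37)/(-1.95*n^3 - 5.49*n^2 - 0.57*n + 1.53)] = (-29.6595*n^6 + 49.2804*n^5 + 102.23928*n^4 - 247.751568*n^3 - 376.108812*n^2 + 58.612896*n - 38.396952)/(7.414875*n^9 + 62.627175*n^8 + 182.82186*n^7 + 184.628484*n^6 - 44.836254*n^5 - 143.195526*n^4 - 14.847516*n^3 + 37.063332*n^2 + 4.002939*n - 3.581577)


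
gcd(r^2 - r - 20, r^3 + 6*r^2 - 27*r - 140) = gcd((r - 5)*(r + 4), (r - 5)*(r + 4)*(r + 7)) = r^2 - r - 20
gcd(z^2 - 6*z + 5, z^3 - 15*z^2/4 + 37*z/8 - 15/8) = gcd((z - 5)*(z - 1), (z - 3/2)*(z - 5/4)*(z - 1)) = z - 1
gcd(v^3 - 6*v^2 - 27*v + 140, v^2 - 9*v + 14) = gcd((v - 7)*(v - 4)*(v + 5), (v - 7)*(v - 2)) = v - 7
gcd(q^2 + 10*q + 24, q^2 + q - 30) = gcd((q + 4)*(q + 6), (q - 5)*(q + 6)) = q + 6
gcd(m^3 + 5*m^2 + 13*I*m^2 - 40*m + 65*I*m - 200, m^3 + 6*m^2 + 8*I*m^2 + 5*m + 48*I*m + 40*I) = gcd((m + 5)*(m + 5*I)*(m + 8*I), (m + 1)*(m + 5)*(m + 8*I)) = m^2 + m*(5 + 8*I) + 40*I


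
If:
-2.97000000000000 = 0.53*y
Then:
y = -5.60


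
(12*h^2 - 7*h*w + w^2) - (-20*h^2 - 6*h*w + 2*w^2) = 32*h^2 - h*w - w^2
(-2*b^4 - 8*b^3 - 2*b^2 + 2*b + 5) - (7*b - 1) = -2*b^4 - 8*b^3 - 2*b^2 - 5*b + 6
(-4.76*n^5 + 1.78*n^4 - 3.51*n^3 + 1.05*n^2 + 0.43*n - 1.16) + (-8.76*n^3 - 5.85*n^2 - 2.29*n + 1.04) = -4.76*n^5 + 1.78*n^4 - 12.27*n^3 - 4.8*n^2 - 1.86*n - 0.12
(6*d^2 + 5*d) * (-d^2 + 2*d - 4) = -6*d^4 + 7*d^3 - 14*d^2 - 20*d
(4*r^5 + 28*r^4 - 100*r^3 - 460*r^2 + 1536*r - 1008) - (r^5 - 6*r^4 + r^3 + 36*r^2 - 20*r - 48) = 3*r^5 + 34*r^4 - 101*r^3 - 496*r^2 + 1556*r - 960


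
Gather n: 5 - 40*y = 5 - 40*y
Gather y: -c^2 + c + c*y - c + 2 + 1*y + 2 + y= -c^2 + y*(c + 2) + 4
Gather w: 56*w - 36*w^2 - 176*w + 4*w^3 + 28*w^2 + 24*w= 4*w^3 - 8*w^2 - 96*w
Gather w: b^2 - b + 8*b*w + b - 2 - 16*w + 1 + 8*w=b^2 + w*(8*b - 8) - 1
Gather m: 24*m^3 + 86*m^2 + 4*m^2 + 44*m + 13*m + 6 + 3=24*m^3 + 90*m^2 + 57*m + 9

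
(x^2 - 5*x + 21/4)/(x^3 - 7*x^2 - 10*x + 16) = (x^2 - 5*x + 21/4)/(x^3 - 7*x^2 - 10*x + 16)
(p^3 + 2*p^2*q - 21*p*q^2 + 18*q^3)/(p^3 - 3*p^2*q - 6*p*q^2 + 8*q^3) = (p^2 + 3*p*q - 18*q^2)/(p^2 - 2*p*q - 8*q^2)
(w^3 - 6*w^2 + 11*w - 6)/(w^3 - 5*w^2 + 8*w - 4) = (w - 3)/(w - 2)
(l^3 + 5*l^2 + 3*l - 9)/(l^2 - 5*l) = (l^3 + 5*l^2 + 3*l - 9)/(l*(l - 5))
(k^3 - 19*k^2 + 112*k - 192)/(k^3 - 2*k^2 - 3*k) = (k^2 - 16*k + 64)/(k*(k + 1))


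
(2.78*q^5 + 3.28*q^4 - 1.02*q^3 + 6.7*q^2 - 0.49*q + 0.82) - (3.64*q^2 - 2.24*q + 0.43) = 2.78*q^5 + 3.28*q^4 - 1.02*q^3 + 3.06*q^2 + 1.75*q + 0.39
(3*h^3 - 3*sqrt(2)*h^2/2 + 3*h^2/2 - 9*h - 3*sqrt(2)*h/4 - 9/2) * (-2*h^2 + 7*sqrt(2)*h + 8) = -6*h^5 - 3*h^4 + 24*sqrt(2)*h^4 + 12*sqrt(2)*h^3 + 21*h^3 - 75*sqrt(2)*h^2 + 21*h^2/2 - 72*h - 75*sqrt(2)*h/2 - 36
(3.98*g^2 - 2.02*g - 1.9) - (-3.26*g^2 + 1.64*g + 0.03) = 7.24*g^2 - 3.66*g - 1.93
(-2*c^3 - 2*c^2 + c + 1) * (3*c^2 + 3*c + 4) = -6*c^5 - 12*c^4 - 11*c^3 - 2*c^2 + 7*c + 4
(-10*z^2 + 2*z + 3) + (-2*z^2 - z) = -12*z^2 + z + 3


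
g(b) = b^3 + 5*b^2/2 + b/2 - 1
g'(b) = 3*b^2 + 5*b + 1/2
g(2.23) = 23.64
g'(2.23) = 26.57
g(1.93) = 16.47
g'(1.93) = 21.32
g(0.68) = 0.81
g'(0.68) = 5.29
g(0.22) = -0.76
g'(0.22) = 1.75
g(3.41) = 69.43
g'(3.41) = 52.43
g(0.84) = 1.78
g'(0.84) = 6.82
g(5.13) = 202.36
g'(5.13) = 105.10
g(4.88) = 177.19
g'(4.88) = 96.34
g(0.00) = -1.00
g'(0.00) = 0.50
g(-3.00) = -7.00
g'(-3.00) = 12.50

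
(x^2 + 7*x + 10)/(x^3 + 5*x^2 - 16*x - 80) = (x + 2)/(x^2 - 16)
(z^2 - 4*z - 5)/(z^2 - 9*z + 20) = (z + 1)/(z - 4)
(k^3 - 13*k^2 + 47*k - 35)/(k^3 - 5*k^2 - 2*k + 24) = (k^3 - 13*k^2 + 47*k - 35)/(k^3 - 5*k^2 - 2*k + 24)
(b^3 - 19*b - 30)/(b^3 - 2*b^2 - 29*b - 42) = (b - 5)/(b - 7)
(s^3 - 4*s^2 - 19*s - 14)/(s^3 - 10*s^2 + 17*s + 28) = (s + 2)/(s - 4)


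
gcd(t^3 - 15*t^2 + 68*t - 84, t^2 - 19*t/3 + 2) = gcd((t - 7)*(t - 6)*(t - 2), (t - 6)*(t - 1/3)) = t - 6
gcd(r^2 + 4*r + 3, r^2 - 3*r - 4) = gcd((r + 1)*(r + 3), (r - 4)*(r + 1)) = r + 1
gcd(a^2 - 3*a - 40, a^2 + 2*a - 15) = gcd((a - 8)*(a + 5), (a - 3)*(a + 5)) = a + 5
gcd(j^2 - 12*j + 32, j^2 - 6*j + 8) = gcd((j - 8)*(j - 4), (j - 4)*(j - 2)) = j - 4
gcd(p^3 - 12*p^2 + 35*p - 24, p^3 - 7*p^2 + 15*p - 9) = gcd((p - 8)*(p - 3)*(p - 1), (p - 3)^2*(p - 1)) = p^2 - 4*p + 3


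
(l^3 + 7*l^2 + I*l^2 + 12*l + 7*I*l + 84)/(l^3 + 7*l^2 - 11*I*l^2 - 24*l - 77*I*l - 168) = (l + 4*I)/(l - 8*I)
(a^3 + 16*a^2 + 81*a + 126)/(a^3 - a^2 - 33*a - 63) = (a^2 + 13*a + 42)/(a^2 - 4*a - 21)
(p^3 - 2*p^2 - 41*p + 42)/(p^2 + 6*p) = p - 8 + 7/p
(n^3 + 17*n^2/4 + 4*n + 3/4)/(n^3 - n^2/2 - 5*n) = (4*n^3 + 17*n^2 + 16*n + 3)/(2*n*(2*n^2 - n - 10))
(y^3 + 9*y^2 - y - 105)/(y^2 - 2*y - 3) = (y^2 + 12*y + 35)/(y + 1)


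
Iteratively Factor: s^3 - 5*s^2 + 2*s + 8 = (s - 2)*(s^2 - 3*s - 4) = (s - 2)*(s + 1)*(s - 4)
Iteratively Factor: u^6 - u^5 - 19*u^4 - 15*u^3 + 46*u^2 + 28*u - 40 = (u + 2)*(u^5 - 3*u^4 - 13*u^3 + 11*u^2 + 24*u - 20) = (u - 5)*(u + 2)*(u^4 + 2*u^3 - 3*u^2 - 4*u + 4) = (u - 5)*(u + 2)^2*(u^3 - 3*u + 2) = (u - 5)*(u + 2)^3*(u^2 - 2*u + 1) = (u - 5)*(u - 1)*(u + 2)^3*(u - 1)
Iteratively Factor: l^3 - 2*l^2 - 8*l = (l - 4)*(l^2 + 2*l) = (l - 4)*(l + 2)*(l)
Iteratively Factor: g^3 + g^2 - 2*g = (g + 2)*(g^2 - g) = g*(g + 2)*(g - 1)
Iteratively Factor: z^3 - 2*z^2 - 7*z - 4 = (z + 1)*(z^2 - 3*z - 4) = (z - 4)*(z + 1)*(z + 1)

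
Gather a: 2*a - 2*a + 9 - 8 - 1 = 0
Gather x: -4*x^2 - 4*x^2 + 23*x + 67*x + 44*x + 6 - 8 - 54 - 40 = -8*x^2 + 134*x - 96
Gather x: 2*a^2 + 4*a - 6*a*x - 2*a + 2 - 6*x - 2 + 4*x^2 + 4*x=2*a^2 + 2*a + 4*x^2 + x*(-6*a - 2)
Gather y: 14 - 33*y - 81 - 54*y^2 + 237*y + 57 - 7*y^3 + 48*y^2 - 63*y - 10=-7*y^3 - 6*y^2 + 141*y - 20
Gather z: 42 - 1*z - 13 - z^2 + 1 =-z^2 - z + 30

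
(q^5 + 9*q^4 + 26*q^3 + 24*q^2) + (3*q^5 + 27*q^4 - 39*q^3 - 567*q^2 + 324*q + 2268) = 4*q^5 + 36*q^4 - 13*q^3 - 543*q^2 + 324*q + 2268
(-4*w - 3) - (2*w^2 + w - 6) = -2*w^2 - 5*w + 3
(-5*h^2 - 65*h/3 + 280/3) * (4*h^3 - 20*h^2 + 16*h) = -20*h^5 + 40*h^4/3 + 2180*h^3/3 - 6640*h^2/3 + 4480*h/3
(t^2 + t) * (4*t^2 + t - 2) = 4*t^4 + 5*t^3 - t^2 - 2*t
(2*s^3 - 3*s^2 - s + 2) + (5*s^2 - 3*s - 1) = 2*s^3 + 2*s^2 - 4*s + 1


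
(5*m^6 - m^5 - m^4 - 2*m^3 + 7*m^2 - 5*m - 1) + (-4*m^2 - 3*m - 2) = 5*m^6 - m^5 - m^4 - 2*m^3 + 3*m^2 - 8*m - 3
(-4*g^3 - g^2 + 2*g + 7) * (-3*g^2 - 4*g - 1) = 12*g^5 + 19*g^4 + 2*g^3 - 28*g^2 - 30*g - 7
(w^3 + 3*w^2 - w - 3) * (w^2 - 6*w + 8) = w^5 - 3*w^4 - 11*w^3 + 27*w^2 + 10*w - 24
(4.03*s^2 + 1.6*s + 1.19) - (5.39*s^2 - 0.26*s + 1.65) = -1.36*s^2 + 1.86*s - 0.46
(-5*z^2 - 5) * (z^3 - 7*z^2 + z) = -5*z^5 + 35*z^4 - 10*z^3 + 35*z^2 - 5*z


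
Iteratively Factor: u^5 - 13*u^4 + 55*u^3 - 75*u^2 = (u)*(u^4 - 13*u^3 + 55*u^2 - 75*u) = u*(u - 3)*(u^3 - 10*u^2 + 25*u) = u*(u - 5)*(u - 3)*(u^2 - 5*u) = u^2*(u - 5)*(u - 3)*(u - 5)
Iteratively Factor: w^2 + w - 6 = (w - 2)*(w + 3)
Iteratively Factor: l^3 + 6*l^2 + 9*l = (l + 3)*(l^2 + 3*l) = (l + 3)^2*(l)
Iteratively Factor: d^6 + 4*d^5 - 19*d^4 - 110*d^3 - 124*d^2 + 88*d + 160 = (d + 2)*(d^5 + 2*d^4 - 23*d^3 - 64*d^2 + 4*d + 80) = (d + 2)^2*(d^4 - 23*d^2 - 18*d + 40) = (d + 2)^2*(d + 4)*(d^3 - 4*d^2 - 7*d + 10) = (d - 5)*(d + 2)^2*(d + 4)*(d^2 + d - 2) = (d - 5)*(d + 2)^3*(d + 4)*(d - 1)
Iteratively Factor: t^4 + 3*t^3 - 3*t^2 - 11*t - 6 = (t + 3)*(t^3 - 3*t - 2) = (t + 1)*(t + 3)*(t^2 - t - 2) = (t - 2)*(t + 1)*(t + 3)*(t + 1)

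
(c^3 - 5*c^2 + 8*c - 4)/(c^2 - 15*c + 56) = (c^3 - 5*c^2 + 8*c - 4)/(c^2 - 15*c + 56)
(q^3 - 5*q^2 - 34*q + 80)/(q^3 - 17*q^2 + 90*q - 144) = (q^2 + 3*q - 10)/(q^2 - 9*q + 18)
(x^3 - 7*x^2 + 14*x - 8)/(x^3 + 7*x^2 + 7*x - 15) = (x^2 - 6*x + 8)/(x^2 + 8*x + 15)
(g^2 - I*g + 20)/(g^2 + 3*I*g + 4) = (g - 5*I)/(g - I)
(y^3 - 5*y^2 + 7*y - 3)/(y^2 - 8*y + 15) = (y^2 - 2*y + 1)/(y - 5)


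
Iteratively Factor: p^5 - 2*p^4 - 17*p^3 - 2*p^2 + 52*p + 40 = (p - 5)*(p^4 + 3*p^3 - 2*p^2 - 12*p - 8) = (p - 5)*(p + 1)*(p^3 + 2*p^2 - 4*p - 8) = (p - 5)*(p + 1)*(p + 2)*(p^2 - 4) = (p - 5)*(p + 1)*(p + 2)^2*(p - 2)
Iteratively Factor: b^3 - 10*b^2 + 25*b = (b - 5)*(b^2 - 5*b) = b*(b - 5)*(b - 5)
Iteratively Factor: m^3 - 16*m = (m)*(m^2 - 16) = m*(m + 4)*(m - 4)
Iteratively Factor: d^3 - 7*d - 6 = (d + 1)*(d^2 - d - 6) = (d + 1)*(d + 2)*(d - 3)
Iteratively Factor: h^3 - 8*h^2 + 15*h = (h - 3)*(h^2 - 5*h) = h*(h - 3)*(h - 5)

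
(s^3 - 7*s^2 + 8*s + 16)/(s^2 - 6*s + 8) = (s^2 - 3*s - 4)/(s - 2)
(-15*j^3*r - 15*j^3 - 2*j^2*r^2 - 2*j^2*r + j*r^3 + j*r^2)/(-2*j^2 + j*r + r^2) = j*(-15*j^2*r - 15*j^2 - 2*j*r^2 - 2*j*r + r^3 + r^2)/(-2*j^2 + j*r + r^2)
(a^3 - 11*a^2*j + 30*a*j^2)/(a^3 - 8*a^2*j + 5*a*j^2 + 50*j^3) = a*(a - 6*j)/(a^2 - 3*a*j - 10*j^2)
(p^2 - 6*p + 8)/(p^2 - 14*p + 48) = (p^2 - 6*p + 8)/(p^2 - 14*p + 48)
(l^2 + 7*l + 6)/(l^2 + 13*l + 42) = (l + 1)/(l + 7)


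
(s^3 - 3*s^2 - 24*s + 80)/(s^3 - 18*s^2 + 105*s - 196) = (s^2 + s - 20)/(s^2 - 14*s + 49)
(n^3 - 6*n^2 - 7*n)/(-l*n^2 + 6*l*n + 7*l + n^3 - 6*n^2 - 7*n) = -n/(l - n)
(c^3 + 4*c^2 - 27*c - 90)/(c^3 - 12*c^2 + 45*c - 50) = (c^2 + 9*c + 18)/(c^2 - 7*c + 10)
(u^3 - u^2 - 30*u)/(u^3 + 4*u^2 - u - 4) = u*(u^2 - u - 30)/(u^3 + 4*u^2 - u - 4)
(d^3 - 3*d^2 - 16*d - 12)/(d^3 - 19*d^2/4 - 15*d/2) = 4*(d^2 + 3*d + 2)/(d*(4*d + 5))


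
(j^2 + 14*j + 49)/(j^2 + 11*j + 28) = (j + 7)/(j + 4)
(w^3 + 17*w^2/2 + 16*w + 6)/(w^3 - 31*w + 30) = (w^2 + 5*w/2 + 1)/(w^2 - 6*w + 5)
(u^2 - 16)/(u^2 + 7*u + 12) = (u - 4)/(u + 3)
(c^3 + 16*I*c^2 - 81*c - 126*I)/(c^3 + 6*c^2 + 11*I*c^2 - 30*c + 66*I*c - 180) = (c^2 + 10*I*c - 21)/(c^2 + c*(6 + 5*I) + 30*I)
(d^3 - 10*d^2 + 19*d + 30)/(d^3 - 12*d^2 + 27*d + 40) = (d - 6)/(d - 8)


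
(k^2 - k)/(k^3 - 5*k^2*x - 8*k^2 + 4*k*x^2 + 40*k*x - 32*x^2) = k*(k - 1)/(k^3 - 5*k^2*x - 8*k^2 + 4*k*x^2 + 40*k*x - 32*x^2)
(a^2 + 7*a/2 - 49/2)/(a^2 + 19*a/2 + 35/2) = (2*a - 7)/(2*a + 5)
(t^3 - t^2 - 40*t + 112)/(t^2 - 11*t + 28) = (t^2 + 3*t - 28)/(t - 7)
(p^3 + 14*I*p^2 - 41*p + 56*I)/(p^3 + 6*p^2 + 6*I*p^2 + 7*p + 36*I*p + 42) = (p + 8*I)/(p + 6)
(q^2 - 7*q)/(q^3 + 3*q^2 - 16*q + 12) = q*(q - 7)/(q^3 + 3*q^2 - 16*q + 12)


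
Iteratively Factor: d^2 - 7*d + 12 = (d - 4)*(d - 3)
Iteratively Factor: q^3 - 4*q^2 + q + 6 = (q - 2)*(q^2 - 2*q - 3) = (q - 2)*(q + 1)*(q - 3)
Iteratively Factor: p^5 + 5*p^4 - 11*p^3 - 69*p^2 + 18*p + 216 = (p + 3)*(p^4 + 2*p^3 - 17*p^2 - 18*p + 72) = (p - 3)*(p + 3)*(p^3 + 5*p^2 - 2*p - 24) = (p - 3)*(p - 2)*(p + 3)*(p^2 + 7*p + 12) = (p - 3)*(p - 2)*(p + 3)*(p + 4)*(p + 3)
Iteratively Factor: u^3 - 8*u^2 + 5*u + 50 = (u - 5)*(u^2 - 3*u - 10) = (u - 5)*(u + 2)*(u - 5)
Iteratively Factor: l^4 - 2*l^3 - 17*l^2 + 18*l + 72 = (l + 3)*(l^3 - 5*l^2 - 2*l + 24) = (l - 4)*(l + 3)*(l^2 - l - 6) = (l - 4)*(l - 3)*(l + 3)*(l + 2)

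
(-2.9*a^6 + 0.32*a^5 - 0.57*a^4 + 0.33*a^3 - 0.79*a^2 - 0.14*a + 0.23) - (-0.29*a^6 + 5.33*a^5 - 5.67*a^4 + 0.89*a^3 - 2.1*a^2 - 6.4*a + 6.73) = -2.61*a^6 - 5.01*a^5 + 5.1*a^4 - 0.56*a^3 + 1.31*a^2 + 6.26*a - 6.5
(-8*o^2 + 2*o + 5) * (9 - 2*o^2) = 16*o^4 - 4*o^3 - 82*o^2 + 18*o + 45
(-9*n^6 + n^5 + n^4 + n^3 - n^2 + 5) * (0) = 0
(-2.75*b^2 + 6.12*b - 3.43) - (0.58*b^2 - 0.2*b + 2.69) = -3.33*b^2 + 6.32*b - 6.12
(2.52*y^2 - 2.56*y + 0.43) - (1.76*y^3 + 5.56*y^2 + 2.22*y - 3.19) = -1.76*y^3 - 3.04*y^2 - 4.78*y + 3.62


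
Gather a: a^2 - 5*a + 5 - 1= a^2 - 5*a + 4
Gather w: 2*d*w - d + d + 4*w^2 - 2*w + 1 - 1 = 4*w^2 + w*(2*d - 2)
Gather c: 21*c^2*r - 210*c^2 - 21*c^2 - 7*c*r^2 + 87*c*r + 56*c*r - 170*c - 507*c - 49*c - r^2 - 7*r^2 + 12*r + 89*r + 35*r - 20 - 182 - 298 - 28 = c^2*(21*r - 231) + c*(-7*r^2 + 143*r - 726) - 8*r^2 + 136*r - 528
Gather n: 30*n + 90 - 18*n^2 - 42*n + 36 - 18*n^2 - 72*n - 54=-36*n^2 - 84*n + 72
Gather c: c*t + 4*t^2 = c*t + 4*t^2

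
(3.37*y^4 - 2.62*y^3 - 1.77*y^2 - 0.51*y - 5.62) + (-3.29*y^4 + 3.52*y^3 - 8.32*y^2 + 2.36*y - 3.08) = 0.0800000000000001*y^4 + 0.9*y^3 - 10.09*y^2 + 1.85*y - 8.7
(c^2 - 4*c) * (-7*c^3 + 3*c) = -7*c^5 + 28*c^4 + 3*c^3 - 12*c^2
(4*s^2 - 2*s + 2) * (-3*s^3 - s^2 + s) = -12*s^5 + 2*s^4 - 4*s^2 + 2*s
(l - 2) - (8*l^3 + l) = -8*l^3 - 2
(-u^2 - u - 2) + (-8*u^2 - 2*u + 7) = -9*u^2 - 3*u + 5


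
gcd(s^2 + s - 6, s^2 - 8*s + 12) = s - 2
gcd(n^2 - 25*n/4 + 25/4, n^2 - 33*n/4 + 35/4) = n - 5/4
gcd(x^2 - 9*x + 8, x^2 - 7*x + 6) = x - 1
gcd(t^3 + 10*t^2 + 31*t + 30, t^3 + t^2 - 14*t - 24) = t^2 + 5*t + 6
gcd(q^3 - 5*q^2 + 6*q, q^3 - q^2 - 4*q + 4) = q - 2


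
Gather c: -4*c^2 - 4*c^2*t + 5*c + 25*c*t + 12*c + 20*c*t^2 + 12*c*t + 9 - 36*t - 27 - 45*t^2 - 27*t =c^2*(-4*t - 4) + c*(20*t^2 + 37*t + 17) - 45*t^2 - 63*t - 18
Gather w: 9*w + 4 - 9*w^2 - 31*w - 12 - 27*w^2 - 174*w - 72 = -36*w^2 - 196*w - 80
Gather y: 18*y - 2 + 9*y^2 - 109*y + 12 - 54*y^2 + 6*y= -45*y^2 - 85*y + 10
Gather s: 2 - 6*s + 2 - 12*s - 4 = -18*s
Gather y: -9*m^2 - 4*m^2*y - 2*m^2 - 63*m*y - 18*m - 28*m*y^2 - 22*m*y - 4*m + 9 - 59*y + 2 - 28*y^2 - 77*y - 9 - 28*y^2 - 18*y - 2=-11*m^2 - 22*m + y^2*(-28*m - 56) + y*(-4*m^2 - 85*m - 154)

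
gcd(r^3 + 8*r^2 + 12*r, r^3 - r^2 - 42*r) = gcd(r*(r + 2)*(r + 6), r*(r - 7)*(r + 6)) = r^2 + 6*r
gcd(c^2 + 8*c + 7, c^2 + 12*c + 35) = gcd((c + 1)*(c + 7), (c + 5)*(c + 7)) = c + 7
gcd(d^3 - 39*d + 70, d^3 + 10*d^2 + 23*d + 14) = d + 7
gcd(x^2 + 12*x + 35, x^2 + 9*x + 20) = x + 5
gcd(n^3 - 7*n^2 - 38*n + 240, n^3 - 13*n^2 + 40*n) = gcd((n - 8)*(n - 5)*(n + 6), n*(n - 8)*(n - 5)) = n^2 - 13*n + 40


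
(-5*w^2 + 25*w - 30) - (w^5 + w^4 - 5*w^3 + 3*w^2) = -w^5 - w^4 + 5*w^3 - 8*w^2 + 25*w - 30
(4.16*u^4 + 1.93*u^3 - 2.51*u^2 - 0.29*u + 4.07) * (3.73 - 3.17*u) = -13.1872*u^5 + 9.3987*u^4 + 15.1556*u^3 - 8.443*u^2 - 13.9836*u + 15.1811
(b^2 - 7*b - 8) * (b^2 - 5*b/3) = b^4 - 26*b^3/3 + 11*b^2/3 + 40*b/3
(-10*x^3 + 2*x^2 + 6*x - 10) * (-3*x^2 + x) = 30*x^5 - 16*x^4 - 16*x^3 + 36*x^2 - 10*x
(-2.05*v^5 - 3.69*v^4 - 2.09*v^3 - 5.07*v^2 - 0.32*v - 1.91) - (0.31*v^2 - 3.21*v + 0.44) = -2.05*v^5 - 3.69*v^4 - 2.09*v^3 - 5.38*v^2 + 2.89*v - 2.35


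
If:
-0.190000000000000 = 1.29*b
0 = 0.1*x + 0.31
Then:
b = -0.15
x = -3.10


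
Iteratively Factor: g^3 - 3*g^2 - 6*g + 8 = (g - 4)*(g^2 + g - 2) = (g - 4)*(g - 1)*(g + 2)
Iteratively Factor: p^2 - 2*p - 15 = (p + 3)*(p - 5)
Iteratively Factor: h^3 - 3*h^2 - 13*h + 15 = (h - 1)*(h^2 - 2*h - 15) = (h - 1)*(h + 3)*(h - 5)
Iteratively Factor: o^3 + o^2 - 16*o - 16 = (o + 4)*(o^2 - 3*o - 4) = (o + 1)*(o + 4)*(o - 4)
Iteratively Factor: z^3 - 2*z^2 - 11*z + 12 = (z - 4)*(z^2 + 2*z - 3) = (z - 4)*(z + 3)*(z - 1)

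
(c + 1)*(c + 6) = c^2 + 7*c + 6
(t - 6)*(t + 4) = t^2 - 2*t - 24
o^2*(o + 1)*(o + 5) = o^4 + 6*o^3 + 5*o^2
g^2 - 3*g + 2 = (g - 2)*(g - 1)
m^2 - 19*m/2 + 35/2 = (m - 7)*(m - 5/2)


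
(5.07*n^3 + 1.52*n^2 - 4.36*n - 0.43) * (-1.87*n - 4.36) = -9.4809*n^4 - 24.9476*n^3 + 1.526*n^2 + 19.8137*n + 1.8748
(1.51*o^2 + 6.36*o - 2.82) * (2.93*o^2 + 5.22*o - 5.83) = 4.4243*o^4 + 26.517*o^3 + 16.1333*o^2 - 51.7992*o + 16.4406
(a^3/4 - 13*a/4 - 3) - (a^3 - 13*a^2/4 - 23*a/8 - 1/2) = -3*a^3/4 + 13*a^2/4 - 3*a/8 - 5/2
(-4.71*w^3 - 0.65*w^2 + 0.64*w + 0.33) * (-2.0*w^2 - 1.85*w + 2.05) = 9.42*w^5 + 10.0135*w^4 - 9.733*w^3 - 3.1765*w^2 + 0.7015*w + 0.6765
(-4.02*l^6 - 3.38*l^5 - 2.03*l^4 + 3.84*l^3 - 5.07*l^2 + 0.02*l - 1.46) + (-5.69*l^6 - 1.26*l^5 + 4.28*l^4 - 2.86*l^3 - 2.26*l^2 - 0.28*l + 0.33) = -9.71*l^6 - 4.64*l^5 + 2.25*l^4 + 0.98*l^3 - 7.33*l^2 - 0.26*l - 1.13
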